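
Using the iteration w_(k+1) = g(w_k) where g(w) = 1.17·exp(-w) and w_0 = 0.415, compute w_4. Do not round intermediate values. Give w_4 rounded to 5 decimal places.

w_1 = g(0.415000) = 0.772598
w_2 = g(0.772598) = 0.540320
w_3 = g(0.540320) = 0.681598
w_4 = g(0.681598) = 0.591796

0.59180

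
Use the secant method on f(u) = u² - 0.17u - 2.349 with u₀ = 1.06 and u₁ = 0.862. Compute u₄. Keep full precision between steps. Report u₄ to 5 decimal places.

1.61462

f(u_0) = -1.405600, f(u_1) = -1.752496
u_2 = 0.862000 - (-1.752496)·(0.862000 - 1.060000)/(-1.752496 - (-1.405600)) = 1.862283; f(u_2) = 0.802510
u_3 = 1.862283 - (0.802510)·(1.862283 - 0.862000)/(0.802510 - (-1.752496)) = 1.548101; f(u_3) = -0.215561
u_4 = 1.548101 - (-0.215561)·(1.548101 - 1.862283)/(-0.215561 - (0.802510)) = 1.614624; f(u_4) = -0.016475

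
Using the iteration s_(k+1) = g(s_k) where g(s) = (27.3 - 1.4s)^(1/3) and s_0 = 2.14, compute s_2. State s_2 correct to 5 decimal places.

2.85392

s_1 = g(2.140000) = 2.896627
s_2 = g(2.896627) = 2.853918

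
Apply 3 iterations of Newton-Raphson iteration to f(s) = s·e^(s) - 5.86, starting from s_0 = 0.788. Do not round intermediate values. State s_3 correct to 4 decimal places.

f'(s) = (s + 1)·e^(s)
s_0 = 0.788000: f = -4.127193, f' = 3.931801 → s_1 = 0.788000 - (-4.127193)/(3.931801) = 1.837695
s_1 = 1.837695: f = 5.684478, f' = 17.826521 → s_2 = 1.837695 - (5.684478)/(17.826521) = 1.518818
s_2 = 1.518818: f = 1.076169, f' = 11.502991 → s_3 = 1.518818 - (1.076169)/(11.502991) = 1.425262

1.4253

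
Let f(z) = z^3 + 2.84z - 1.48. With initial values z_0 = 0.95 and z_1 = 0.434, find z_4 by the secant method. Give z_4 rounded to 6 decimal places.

f(z_0) = 2.075375, f(z_1) = -0.165693
z_2 = 0.434000 - (-0.165693)·(0.434000 - 0.950000)/(-0.165693 - (2.075375)) = 0.472150; f(z_2) = -0.033838
z_3 = 0.472150 - (-0.033838)·(0.472150 - 0.434000)/(-0.033838 - (-0.165693)) = 0.481941; f(z_3) = 0.000652
z_4 = 0.481941 - (0.000652)·(0.481941 - 0.472150)/(0.000652 - (-0.033838)) = 0.481756; f(z_4) = -0.000003

0.481756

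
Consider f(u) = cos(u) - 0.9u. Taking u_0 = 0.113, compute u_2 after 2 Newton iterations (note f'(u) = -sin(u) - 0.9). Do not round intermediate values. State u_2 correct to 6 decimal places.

u_0 = 0.113000: f = 0.891922, f' = -1.012760 → u_1 = 0.113000 - (0.891922)/(-1.012760) = 0.993685
u_1 = 0.993685: f = -0.348711, f' = -1.738042 → u_2 = 0.993685 - (-0.348711)/(-1.738042) = 0.793051

0.793051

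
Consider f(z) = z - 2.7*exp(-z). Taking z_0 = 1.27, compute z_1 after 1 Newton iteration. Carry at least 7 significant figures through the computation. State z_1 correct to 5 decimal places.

f'(z) = 1 + 2.7*exp(-z)
z_0 = 1.270000: f = 0.511755, f' = 1.758245 → z_1 = 1.270000 - (0.511755)/(1.758245) = 0.978940

0.97894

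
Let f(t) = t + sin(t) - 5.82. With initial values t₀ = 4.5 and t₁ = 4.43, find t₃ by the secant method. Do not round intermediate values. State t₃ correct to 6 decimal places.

f(t_0) = -2.297530, f(t_1) = -2.350392
t_2 = 4.430000 - (-2.350392)·(4.430000 - 4.500000)/(-2.350392 - (-2.297530)) = 7.542374; f(t_2) = 2.674216
t_3 = 7.542374 - (2.674216)·(7.542374 - 4.430000)/(2.674216 - (-2.350392)) = 5.885895; f(t_3) = -0.321027

5.885895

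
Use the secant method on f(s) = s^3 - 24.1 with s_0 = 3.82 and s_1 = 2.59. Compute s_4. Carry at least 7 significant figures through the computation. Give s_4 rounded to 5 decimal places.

2.88823

Secant update: s_(k+1) = s_k − f(s_k)·(s_k − s_(k-1))/(f(s_k) − f(s_(k-1))).
f(s_0) = 31.642968, f(s_1) = -6.726021
s_2 = 2.590000 - (-6.726021)·(2.590000 - 3.820000)/(-6.726021 - (31.642968)) = 2.805617; f(s_2) = -2.015623
s_3 = 2.805617 - (-2.015623)·(2.805617 - 2.590000)/(-2.015623 - (-6.726021)) = 2.897882; f(s_3) = 0.235590
s_4 = 2.897882 - (0.235590)·(2.897882 - 2.805617)/(0.235590 - (-2.015623)) = 2.888226; f(s_4) = -0.006853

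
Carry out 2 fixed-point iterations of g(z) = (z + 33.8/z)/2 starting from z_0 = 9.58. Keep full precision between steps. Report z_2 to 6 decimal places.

z_1 = g(9.580000) = 6.554092
z_2 = g(6.554092) = 5.855588

5.855588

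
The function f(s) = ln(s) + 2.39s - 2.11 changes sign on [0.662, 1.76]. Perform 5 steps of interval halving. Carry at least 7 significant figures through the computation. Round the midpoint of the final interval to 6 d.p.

f(0.662000) = -0.940310, f(1.760000) = 2.661714 (opposite signs)
step 1: m = 1.211000, f(m) = 0.975736 > 0 → root in [0.662000, 1.211000]
step 2: m = 0.936500, f(m) = 0.062629 > 0 → root in [0.662000, 0.936500]
step 3: m = 0.799250, f(m) = -0.423874 < 0 → root in [0.799250, 0.936500]
step 4: m = 0.867875, f(m) = -0.177486 < 0 → root in [0.867875, 0.936500]
step 5: m = 0.902188, f(m) = -0.056705 < 0 → root in [0.902188, 0.936500]
Midpoint of [0.902188, 0.936500] = 0.919344

0.919344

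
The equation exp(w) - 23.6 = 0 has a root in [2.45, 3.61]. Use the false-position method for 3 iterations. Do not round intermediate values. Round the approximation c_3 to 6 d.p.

3.154057

f(2.450000) = -12.011653, f(3.610000) = 13.366053
step 1: c = 2.999046, f(c) = -3.533624 < 0 → new bracket [2.999046, 3.610000]
step 2: c = 3.126793, f(c) = -0.799269 < 0 → new bracket [3.126793, 3.610000]
step 3: c = 3.154057, f(c) = -0.169063 < 0 → new bracket [3.154057, 3.610000]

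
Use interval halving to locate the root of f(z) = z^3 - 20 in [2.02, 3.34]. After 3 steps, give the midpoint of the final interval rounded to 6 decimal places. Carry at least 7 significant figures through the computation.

2.762500

f(2.020000) = -11.757592, f(3.340000) = 17.259704 (opposite signs)
step 1: m = 2.680000, f(m) = -0.751168 < 0 → root in [2.680000, 3.340000]
step 2: m = 3.010000, f(m) = 7.270901 > 0 → root in [2.680000, 3.010000]
step 3: m = 2.845000, f(m) = 3.027501 > 0 → root in [2.680000, 2.845000]
Midpoint of [2.680000, 2.845000] = 2.762500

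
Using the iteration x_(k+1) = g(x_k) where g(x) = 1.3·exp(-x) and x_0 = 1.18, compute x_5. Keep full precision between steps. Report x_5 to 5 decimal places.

0.61111

x_1 = g(1.180000) = 0.399462
x_2 = g(0.399462) = 0.871885
x_3 = g(0.871885) = 0.543612
x_4 = g(0.543612) = 0.754842
x_5 = g(0.754842) = 0.611111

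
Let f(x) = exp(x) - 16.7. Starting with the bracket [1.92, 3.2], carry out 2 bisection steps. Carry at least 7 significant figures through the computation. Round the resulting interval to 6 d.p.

f(1.920000) = -9.879042, f(3.200000) = 7.832530 (opposite signs)
step 1: m = 2.560000, f(m) = -3.764183 < 0 → root in [2.560000, 3.200000]
step 2: m = 2.880000, f(m) = 1.114273 > 0 → root in [2.560000, 2.880000]

[2.560000, 2.880000]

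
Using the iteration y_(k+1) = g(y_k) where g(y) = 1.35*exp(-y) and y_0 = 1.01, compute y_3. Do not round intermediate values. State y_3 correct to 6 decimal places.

y_1 = g(1.010000) = 0.491696
y_2 = g(0.491696) = 0.825644
y_3 = g(0.825644) = 0.591236

0.591236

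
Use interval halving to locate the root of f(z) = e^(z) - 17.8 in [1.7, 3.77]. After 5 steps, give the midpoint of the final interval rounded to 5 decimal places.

2.89672

f(1.700000) = -12.326053, f(3.770000) = 25.580065 (opposite signs)
step 1: m = 2.735000, f(m) = -2.390257 < 0 → root in [2.735000, 3.770000]
step 2: m = 3.252500, f(m) = 8.054896 > 0 → root in [2.735000, 3.252500]
step 3: m = 2.993750, f(m) = 2.160394 > 0 → root in [2.735000, 2.993750]
step 4: m = 2.864375, f(m) = -0.261912 < 0 → root in [2.864375, 2.993750]
step 5: m = 2.929062, f(m) = 0.910082 > 0 → root in [2.864375, 2.929062]
Midpoint of [2.864375, 2.929062] = 2.896719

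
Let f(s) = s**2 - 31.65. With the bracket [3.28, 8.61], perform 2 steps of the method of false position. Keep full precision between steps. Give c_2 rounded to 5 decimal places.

False-position update: c = (a·f(b) − b·f(a))/(f(b) − f(a)); replace the endpoint whose sign matches f(c).
f(3.280000) = -20.891600, f(8.610000) = 42.482100
step 1: c = 5.037073, f(c) = -6.277894 < 0 → new bracket [5.037073, 8.610000]
step 2: c = 5.497091, f(c) = -1.431993 < 0 → new bracket [5.497091, 8.610000]

5.49709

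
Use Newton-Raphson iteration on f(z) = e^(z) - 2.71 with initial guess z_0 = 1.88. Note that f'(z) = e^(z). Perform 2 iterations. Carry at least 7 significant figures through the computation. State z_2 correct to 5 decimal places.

1.03688

z_0 = 1.880000: f = 3.843505, f' = 6.553505 → z_1 = 1.880000 - (3.843505)/(6.553505) = 1.293519
z_1 = 1.293519: f = 0.935594, f' = 3.645594 → z_2 = 1.293519 - (0.935594)/(3.645594) = 1.036882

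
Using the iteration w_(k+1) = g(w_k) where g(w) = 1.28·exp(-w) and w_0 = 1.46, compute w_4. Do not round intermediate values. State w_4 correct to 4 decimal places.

0.7806

w_1 = g(1.460000) = 0.297262
w_2 = g(0.297262) = 0.950847
w_3 = g(0.950847) = 0.494610
w_4 = g(0.494610) = 0.780555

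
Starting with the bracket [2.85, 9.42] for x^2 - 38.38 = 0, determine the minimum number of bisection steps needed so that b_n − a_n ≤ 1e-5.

20

Initial width b − a = 9.42 − 2.85 = 6.570000.
After n steps the width is (b−a)/2^n; need (b−a)/2^n ≤ 1e-5.
So n ≥ log₂(6.570000/1e-5) = log₂(657000.0000) ≈ 19.3255.
Hence n = 20.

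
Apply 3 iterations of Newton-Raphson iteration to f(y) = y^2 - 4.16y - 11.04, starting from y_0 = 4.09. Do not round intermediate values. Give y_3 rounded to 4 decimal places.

6.0009

Newton update: y ← y − f(y)/f'(y).
f'(y) = 2y - 4.16
y_0 = 4.090000: f = -11.326300, f' = 4.020000 → y_1 = 4.090000 - (-11.326300)/(4.020000) = 6.907488
y_1 = 6.907488: f = 7.938236, f' = 9.654975 → y_2 = 6.907488 - (7.938236)/(9.654975) = 6.085296
y_2 = 6.085296: f = 0.675998, f' = 8.010593 → y_3 = 6.085296 - (0.675998)/(8.010593) = 6.000908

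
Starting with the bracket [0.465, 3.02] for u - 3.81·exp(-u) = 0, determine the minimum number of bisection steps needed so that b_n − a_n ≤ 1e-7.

Initial width b − a = 3.02 − 0.465 = 2.555000.
After n steps the width is (b−a)/2^n; need (b−a)/2^n ≤ 1e-7.
So n ≥ log₂(2.555000/1e-7) = log₂(25550000.0000) ≈ 24.6068.
Hence n = 25.

25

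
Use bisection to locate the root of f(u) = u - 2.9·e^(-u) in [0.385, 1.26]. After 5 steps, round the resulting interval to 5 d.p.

f(0.385000) = -1.588307, f(1.260000) = 0.437403 (opposite signs)
step 1: m = 0.822500, f(m) = -0.451563 < 0 → root in [0.822500, 1.260000]
step 2: m = 1.041250, f(m) = 0.017512 > 0 → root in [0.822500, 1.041250]
step 3: m = 0.931875, f(m) = -0.210187 < 0 → root in [0.931875, 1.041250]
step 4: m = 0.986563, f(m) = -0.094720 < 0 → root in [0.986563, 1.041250]
step 5: m = 1.013906, f(m) = -0.038211 < 0 → root in [1.013906, 1.041250]

[1.01391, 1.04125]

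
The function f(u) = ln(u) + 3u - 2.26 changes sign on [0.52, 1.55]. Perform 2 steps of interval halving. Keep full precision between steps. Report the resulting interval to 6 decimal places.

f(0.520000) = -1.353926, f(1.550000) = 2.828255 (opposite signs)
step 1: m = 1.035000, f(m) = 0.879401 > 0 → root in [0.520000, 1.035000]
step 2: m = 0.777500, f(m) = -0.179172 < 0 → root in [0.777500, 1.035000]

[0.777500, 1.035000]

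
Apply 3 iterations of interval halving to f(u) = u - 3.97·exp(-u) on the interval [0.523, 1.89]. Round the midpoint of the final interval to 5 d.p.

1.12106

f(0.523000) = -1.830176, f(1.890000) = 1.290245 (opposite signs)
step 1: m = 1.206500, f(m) = 0.018506 > 0 → root in [0.523000, 1.206500]
step 2: m = 0.864750, f(m) = -0.807243 < 0 → root in [0.864750, 1.206500]
step 3: m = 1.035625, f(m) = -0.373743 < 0 → root in [1.035625, 1.206500]
Midpoint of [1.035625, 1.206500] = 1.121062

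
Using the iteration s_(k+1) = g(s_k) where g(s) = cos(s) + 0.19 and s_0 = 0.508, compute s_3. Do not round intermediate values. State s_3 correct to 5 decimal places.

0.97032

s_1 = g(0.508000) = 1.063719
s_2 = g(1.063719) = 0.675624
s_3 = g(0.675624) = 0.970317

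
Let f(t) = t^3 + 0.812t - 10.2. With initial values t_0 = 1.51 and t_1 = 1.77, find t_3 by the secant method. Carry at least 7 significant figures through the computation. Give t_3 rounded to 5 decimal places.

Secant update: t_(k+1) = t_k − f(t_k)·(t_k − t_(k-1))/(f(t_k) − f(t_(k-1))).
f(t_0) = -5.530929, f(t_1) = -3.217527
t_2 = 1.770000 - (-3.217527)·(1.770000 - 1.510000)/(-3.217527 - (-5.530929)) = 2.131613; f(t_2) = 1.216442
t_3 = 2.131613 - (1.216442)·(2.131613 - 1.770000)/(1.216442 - (-3.217527)) = 2.032406; f(t_3) = -0.154478

2.03241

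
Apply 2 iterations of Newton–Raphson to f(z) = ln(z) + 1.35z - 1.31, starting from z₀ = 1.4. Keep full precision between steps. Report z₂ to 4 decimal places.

Newton update: z ← z − f(z)/f'(z).
f'(z) = 1/z + 1.35
z_0 = 1.400000: f = 0.916472, f' = 2.064286 → z_1 = 1.400000 - (0.916472)/(2.064286) = 0.956034
z_1 = 0.956034: f = -0.064315, f' = 2.395988 → z_2 = 0.956034 - (-0.064315)/(2.395988) = 0.982877

0.9829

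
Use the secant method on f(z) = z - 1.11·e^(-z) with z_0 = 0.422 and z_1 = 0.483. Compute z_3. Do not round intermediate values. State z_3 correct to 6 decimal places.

f(z_0) = -0.305865, f(z_1) = -0.201792
z_2 = 0.483000 - (-0.201792)·(0.483000 - 0.422000)/(-0.201792 - (-0.305865)) = 0.601276; f(z_2) = -0.007128
z_3 = 0.601276 - (-0.007128)·(0.601276 - 0.483000)/(-0.007128 - (-0.201792)) = 0.605607; f(z_3) = -0.000168

0.605607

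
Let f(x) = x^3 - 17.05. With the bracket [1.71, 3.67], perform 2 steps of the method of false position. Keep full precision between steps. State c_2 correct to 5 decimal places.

2.45814

False-position update: c = (a·f(b) − b·f(a))/(f(b) − f(a)); replace the endpoint whose sign matches f(c).
f(1.710000) = -12.049789, f(3.670000) = 32.380863
step 1: c = 2.241561, f(c) = -5.787067 < 0 → new bracket [2.241561, 3.670000]
step 2: c = 2.458142, f(c) = -2.196764 < 0 → new bracket [2.458142, 3.670000]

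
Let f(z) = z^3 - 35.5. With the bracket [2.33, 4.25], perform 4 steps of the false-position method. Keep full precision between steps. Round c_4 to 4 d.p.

False-position update: c = (a·f(b) − b·f(a))/(f(b) − f(a)); replace the endpoint whose sign matches f(c).
f(2.330000) = -22.850663, f(4.250000) = 41.265625
step 1: c = 3.014277, f(c) = -8.112696 < 0 → new bracket [3.014277, 4.250000]
step 2: c = 3.217302, f(c) = -2.197608 < 0 → new bracket [3.217302, 4.250000]
step 3: c = 3.269518, f(c) = -0.549689 < 0 → new bracket [3.269518, 4.250000]
step 4: c = 3.282407, f(c) = -0.134715 < 0 → new bracket [3.282407, 4.250000]

3.2824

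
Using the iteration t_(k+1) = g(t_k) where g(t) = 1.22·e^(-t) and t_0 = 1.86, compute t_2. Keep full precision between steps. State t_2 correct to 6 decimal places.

t_1 = g(1.860000) = 0.189921
t_2 = g(0.189921) = 1.008970

1.008970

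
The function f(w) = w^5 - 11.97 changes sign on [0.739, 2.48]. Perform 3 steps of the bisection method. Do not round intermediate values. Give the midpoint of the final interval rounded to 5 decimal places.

1.71831

f(0.739000) = -11.749595, f(2.480000) = 81.842002 (opposite signs)
step 1: m = 1.609500, f(m) = -1.169225 < 0 → root in [1.609500, 2.480000]
step 2: m = 2.044750, f(m) = 23.773830 > 0 → root in [1.609500, 2.044750]
step 3: m = 1.827125, f(m) = 8.392978 > 0 → root in [1.609500, 1.827125]
Midpoint of [1.609500, 1.827125] = 1.718313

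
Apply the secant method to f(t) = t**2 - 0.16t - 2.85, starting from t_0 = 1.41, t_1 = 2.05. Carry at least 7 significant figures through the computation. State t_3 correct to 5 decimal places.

f(t_0) = -1.087500, f(t_1) = 1.024500
t_2 = 2.050000 - (1.024500)·(2.050000 - 1.410000)/(1.024500 - (-1.087500)) = 1.739545; f(t_2) = -0.102309
t_3 = 1.739545 - (-0.102309)·(1.739545 - 2.050000)/(-0.102309 - (1.024500)) = 1.767733; f(t_3) = -0.007956

1.76773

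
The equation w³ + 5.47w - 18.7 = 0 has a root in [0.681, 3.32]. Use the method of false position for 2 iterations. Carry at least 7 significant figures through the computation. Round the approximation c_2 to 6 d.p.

1.777252

f(0.681000) = -14.659109, f(3.320000) = 36.054768
step 1: c = 1.443817, f(c) = -7.792534 < 0 → new bracket [1.443817, 3.320000]
step 2: c = 1.777252, f(c) = -3.364766 < 0 → new bracket [1.777252, 3.320000]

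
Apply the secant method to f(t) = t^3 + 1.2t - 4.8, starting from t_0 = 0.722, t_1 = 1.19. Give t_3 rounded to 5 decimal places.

Secant update: t_(k+1) = t_k − f(t_k)·(t_k − t_(k-1))/(f(t_k) − f(t_(k-1))).
f(t_0) = -3.557233, f(t_1) = -1.686841
t_2 = 1.190000 - (-1.686841)·(1.190000 - 0.722000)/(-1.686841 - (-3.557233)) = 1.612073; f(t_2) = 1.323908
t_3 = 1.612073 - (1.323908)·(1.612073 - 1.190000)/(1.323908 - (-1.686841)) = 1.426476; f(t_3) = -0.185588

1.42648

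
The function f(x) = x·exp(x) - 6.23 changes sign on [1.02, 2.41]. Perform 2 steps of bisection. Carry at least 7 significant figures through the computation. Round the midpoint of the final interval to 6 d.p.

1.541250

f(1.020000) = -3.401341, f(2.410000) = 20.602846 (opposite signs)
step 1: m = 1.715000, f(m) = 3.299699 > 0 → root in [1.020000, 1.715000]
step 2: m = 1.367500, f(m) = -0.861845 < 0 → root in [1.367500, 1.715000]
Midpoint of [1.367500, 1.715000] = 1.541250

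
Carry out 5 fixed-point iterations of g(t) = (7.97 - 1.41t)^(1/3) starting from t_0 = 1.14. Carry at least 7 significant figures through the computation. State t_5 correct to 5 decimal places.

t_1 = g(1.140000) = 1.853012
t_2 = g(1.853012) = 1.749769
t_3 = g(1.749769) = 1.765476
t_4 = g(1.765476) = 1.763105
t_5 = g(1.763105) = 1.763463

1.76346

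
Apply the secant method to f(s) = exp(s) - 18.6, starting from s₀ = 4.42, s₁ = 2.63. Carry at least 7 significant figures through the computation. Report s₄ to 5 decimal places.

2.92079

f(s_0) = 64.496285, f(s_1) = -4.726230
s_2 = 2.630000 - (-4.726230)·(2.630000 - 4.420000)/(-4.726230 - (64.496285)) = 2.752214; f(s_2) = -2.922699
s_3 = 2.752214 - (-2.922699)·(2.752214 - 2.630000)/(-2.922699 - (-4.726230)) = 2.950267; f(s_3) = 0.511049
s_4 = 2.950267 - (0.511049)·(2.950267 - 2.752214)/(0.511049 - (-2.922699)) = 2.920790; f(s_4) = -0.044055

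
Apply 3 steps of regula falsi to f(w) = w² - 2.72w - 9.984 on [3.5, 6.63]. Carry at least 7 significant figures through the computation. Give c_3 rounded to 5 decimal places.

f(3.500000) = -7.254000, f(6.630000) = 15.939300
step 1: c = 4.478947, f(c) = -2.105767 < 0 → new bracket [4.478947, 6.630000]
step 2: c = 4.729964, f(c) = -0.476941 < 0 → new bracket [4.729964, 6.630000]
step 3: c = 4.785166, f(c) = -0.101838 < 0 → new bracket [4.785166, 6.630000]

4.78517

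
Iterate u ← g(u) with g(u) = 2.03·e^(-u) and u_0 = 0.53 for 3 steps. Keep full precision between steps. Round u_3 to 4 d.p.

u_1 = g(0.530000) = 1.194868
u_2 = g(1.194868) = 0.614570
u_3 = g(0.614570) = 1.097973

1.0980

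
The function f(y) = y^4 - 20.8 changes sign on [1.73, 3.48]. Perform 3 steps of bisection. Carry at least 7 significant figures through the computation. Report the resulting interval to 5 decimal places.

[1.94875, 2.16750]

f(1.730000) = -11.842550, f(3.480000) = 125.861788 (opposite signs)
step 1: m = 2.605000, f(m) = 25.250135 > 0 → root in [1.730000, 2.605000]
step 2: m = 2.167500, f(m) = 1.271733 > 0 → root in [1.730000, 2.167500]
step 3: m = 1.948750, f(m) = -6.378032 < 0 → root in [1.948750, 2.167500]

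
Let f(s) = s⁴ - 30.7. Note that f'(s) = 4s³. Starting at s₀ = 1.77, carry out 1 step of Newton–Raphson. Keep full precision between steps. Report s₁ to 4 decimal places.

Newton update: s ← s − f(s)/f'(s).
s_0 = 1.770000: f = -20.884938, f' = 22.180932 → s_1 = 1.770000 - (-20.884938)/(22.180932) = 2.711572

2.7116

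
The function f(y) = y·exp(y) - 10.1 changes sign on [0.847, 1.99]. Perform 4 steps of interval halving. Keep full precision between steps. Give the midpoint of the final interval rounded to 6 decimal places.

1.739969

f(0.847000) = -8.124255, f(1.990000) = 4.457912 (opposite signs)
step 1: m = 1.418500, f(m) = -4.240291 < 0 → root in [1.418500, 1.990000]
step 2: m = 1.704250, f(m) = -0.731293 < 0 → root in [1.704250, 1.990000]
step 3: m = 1.847125, f(m) = 1.613656 > 0 → root in [1.704250, 1.847125]
step 4: m = 1.775688, f(m) = 0.384261 > 0 → root in [1.704250, 1.775688]
Midpoint of [1.704250, 1.775688] = 1.739969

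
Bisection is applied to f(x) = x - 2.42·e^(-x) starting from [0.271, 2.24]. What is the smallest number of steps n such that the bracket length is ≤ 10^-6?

Initial width b − a = 2.24 − 0.271 = 1.969000.
After n steps the width is (b−a)/2^n; need (b−a)/2^n ≤ 10^-6.
So n ≥ log₂(1.969000/10^-6) = log₂(1969000.0000) ≈ 20.9090.
Hence n = 21.

21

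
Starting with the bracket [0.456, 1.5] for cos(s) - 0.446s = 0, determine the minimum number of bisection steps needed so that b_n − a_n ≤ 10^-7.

24

Initial width b − a = 1.5 − 0.456 = 1.044000.
After n steps the width is (b−a)/2^n; need (b−a)/2^n ≤ 10^-7.
So n ≥ log₂(1.044000/10^-7) = log₂(10440000.0000) ≈ 23.3156.
Hence n = 24.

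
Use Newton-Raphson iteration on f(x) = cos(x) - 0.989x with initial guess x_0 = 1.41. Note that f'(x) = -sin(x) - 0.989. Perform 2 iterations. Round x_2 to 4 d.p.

x_0 = 1.410000: f = -1.234386, f' = -1.976100 → x_1 = 1.410000 - (-1.234386)/(-1.976100) = 0.785343
x_1 = 0.785343: f = -0.069558, f' = -1.696067 → x_2 = 0.785343 - (-0.069558)/(-1.696067) = 0.744331

0.7443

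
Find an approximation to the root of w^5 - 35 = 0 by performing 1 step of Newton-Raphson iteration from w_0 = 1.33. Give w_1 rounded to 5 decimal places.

f'(w) = 5w^4
w_0 = 1.330000: f = -30.838420, f' = 15.645036 → w_1 = 1.330000 - (-30.838420)/(15.645036) = 3.301131

3.30113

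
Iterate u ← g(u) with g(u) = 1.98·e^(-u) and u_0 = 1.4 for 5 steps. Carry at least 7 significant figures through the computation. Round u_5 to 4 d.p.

u_1 = g(1.400000) = 0.488262
u_2 = g(0.488262) = 1.215110
u_3 = g(1.215110) = 0.587421
u_4 = g(0.587421) = 1.100402
u_5 = g(1.100402) = 0.658820

0.6588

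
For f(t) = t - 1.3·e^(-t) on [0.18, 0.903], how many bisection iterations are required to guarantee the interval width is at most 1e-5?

Initial width b − a = 0.903 − 0.18 = 0.723000.
After n steps the width is (b−a)/2^n; need (b−a)/2^n ≤ 1e-5.
So n ≥ log₂(0.723000/1e-5) = log₂(72300.0000) ≈ 16.1417.
Hence n = 17.

17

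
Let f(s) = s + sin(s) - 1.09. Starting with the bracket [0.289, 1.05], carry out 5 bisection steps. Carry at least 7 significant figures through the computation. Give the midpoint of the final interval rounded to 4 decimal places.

0.5625

f(0.289000) = -0.516006, f(1.050000) = 0.827423 (opposite signs)
step 1: m = 0.669500, f(m) = 0.200094 > 0 → root in [0.289000, 0.669500]
step 2: m = 0.479250, f(m) = -0.149636 < 0 → root in [0.479250, 0.669500]
step 3: m = 0.574375, f(m) = 0.027685 > 0 → root in [0.479250, 0.574375]
step 4: m = 0.526812, f(m) = -0.060407 < 0 → root in [0.526812, 0.574375]
step 5: m = 0.550594, f(m) = -0.016213 < 0 → root in [0.550594, 0.574375]
Midpoint of [0.550594, 0.574375] = 0.562484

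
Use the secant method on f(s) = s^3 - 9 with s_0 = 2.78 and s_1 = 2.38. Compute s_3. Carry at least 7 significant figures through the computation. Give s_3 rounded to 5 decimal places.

f(s_0) = 12.484952, f(s_1) = 4.481272
s_2 = 2.380000 - (4.481272)·(2.380000 - 2.780000)/(4.481272 - (12.484952)) = 2.156039; f(s_2) = 1.022362
s_3 = 2.156039 - (1.022362)·(2.156039 - 2.380000)/(1.022362 - (4.481272)) = 2.089843; f(s_3) = 0.127267

2.08984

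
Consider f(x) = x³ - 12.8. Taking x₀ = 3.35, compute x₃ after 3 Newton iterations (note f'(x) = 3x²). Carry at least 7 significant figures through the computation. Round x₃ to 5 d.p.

2.33954

x_0 = 3.350000: f = 24.795375, f' = 33.667500 → x_1 = 3.350000 - (24.795375)/(33.667500) = 2.613522
x_1 = 2.613522: f = 5.051654, f' = 20.491491 → x_2 = 2.613522 - (5.051654)/(20.491491) = 2.366997
x_2 = 2.366997: f = 0.461523, f' = 16.808031 → x_3 = 2.366997 - (0.461523)/(16.808031) = 2.339539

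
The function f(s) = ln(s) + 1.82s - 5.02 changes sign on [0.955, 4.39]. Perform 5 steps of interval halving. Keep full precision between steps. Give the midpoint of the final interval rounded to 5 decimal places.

f(0.955000) = -3.327944, f(4.390000) = 4.449129 (opposite signs)
step 1: m = 2.672500, f(m) = 0.826964 > 0 → root in [0.955000, 2.672500]
step 2: m = 1.813750, f(m) = -1.123578 < 0 → root in [1.813750, 2.672500]
step 3: m = 2.243125, f(m) = -0.129643 < 0 → root in [2.243125, 2.672500]
step 4: m = 2.457813, f(m) = 0.352490 > 0 → root in [2.243125, 2.457813]
step 5: m = 2.350469, f(m) = 0.112468 > 0 → root in [2.243125, 2.350469]
Midpoint of [2.243125, 2.350469] = 2.296797

2.29680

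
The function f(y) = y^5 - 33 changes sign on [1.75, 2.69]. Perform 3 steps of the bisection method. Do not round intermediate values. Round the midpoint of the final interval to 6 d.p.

f(1.750000) = -16.586914, f(2.690000) = 107.851475 (opposite signs)
step 1: m = 2.220000, f(m) = 20.921861 > 0 → root in [1.750000, 2.220000]
step 2: m = 1.985000, f(m) = -2.182134 < 0 → root in [1.985000, 2.220000]
step 3: m = 2.102500, f(m) = 8.084691 > 0 → root in [1.985000, 2.102500]
Midpoint of [1.985000, 2.102500] = 2.043750

2.043750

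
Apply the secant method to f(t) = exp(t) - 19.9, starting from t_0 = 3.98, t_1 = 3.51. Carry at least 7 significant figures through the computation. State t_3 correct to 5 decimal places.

3.03730

f(t_0) = 33.617034, f(t_1) = 13.548268
t_2 = 3.510000 - (13.548268)·(3.510000 - 3.980000)/(13.548268 - (33.617034)) = 3.192707; f(t_2) = 4.454257
t_3 = 3.192707 - (4.454257)·(3.192707 - 3.510000)/(4.454257 - (13.548268)) = 3.037296; f(t_3) = 0.948792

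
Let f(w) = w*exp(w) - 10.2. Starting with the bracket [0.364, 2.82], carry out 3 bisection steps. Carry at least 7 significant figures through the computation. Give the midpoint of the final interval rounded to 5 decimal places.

f(0.364000) = -9.676177, f(2.820000) = 37.110719 (opposite signs)
step 1: m = 1.592000, f(m) = -2.377603 < 0 → root in [1.592000, 2.820000]
step 2: m = 2.206000, f(m) = 9.828994 > 0 → root in [1.592000, 2.206000]
step 3: m = 1.899000, f(m) = 2.483823 > 0 → root in [1.592000, 1.899000]
Midpoint of [1.592000, 1.899000] = 1.745500

1.74550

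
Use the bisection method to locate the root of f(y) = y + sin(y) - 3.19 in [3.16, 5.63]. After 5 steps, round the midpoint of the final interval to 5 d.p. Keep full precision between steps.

3.81609

f(3.160000) = -0.048406, f(5.630000) = 1.832281 (opposite signs)
step 1: m = 4.395000, f(m) = 0.254946 > 0 → root in [3.160000, 4.395000]
step 2: m = 3.777500, f(m) = -0.006408 < 0 → root in [3.777500, 4.395000]
step 3: m = 4.086250, f(m) = 0.085954 > 0 → root in [3.777500, 4.086250]
step 4: m = 3.931875, f(m) = 0.031323 > 0 → root in [3.777500, 3.931875]
step 5: m = 3.854687, f(m) = 0.010510 > 0 → root in [3.777500, 3.854687]
Midpoint of [3.777500, 3.854687] = 3.816094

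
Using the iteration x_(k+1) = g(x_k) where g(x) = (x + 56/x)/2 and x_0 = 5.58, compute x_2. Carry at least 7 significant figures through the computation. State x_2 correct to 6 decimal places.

x_1 = g(5.580000) = 7.807921
x_2 = g(7.807921) = 7.490062

7.490062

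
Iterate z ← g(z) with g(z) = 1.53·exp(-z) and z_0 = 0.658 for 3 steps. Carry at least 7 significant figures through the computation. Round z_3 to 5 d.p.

0.76531

z_1 = g(0.658000) = 0.792366
z_2 = g(0.792366) = 0.692742
z_3 = g(0.692742) = 0.765310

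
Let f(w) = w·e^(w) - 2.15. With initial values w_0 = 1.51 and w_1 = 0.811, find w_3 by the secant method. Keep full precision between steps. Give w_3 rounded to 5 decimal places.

Secant update: w_(k+1) = w_k − f(w_k)·(w_k − w_(k-1))/(f(w_k) − f(w_(k-1))).
f(w_0) = 4.685363, f(w_1) = -0.325123
w_2 = 0.811000 - (-0.325123)·(0.811000 - 1.510000)/(-0.325123 - (4.685363)) = 0.856357; f(w_2) = -0.133650
w_3 = 0.856357 - (-0.133650)·(0.856357 - 0.811000)/(-0.133650 - (-0.325123)) = 0.888017; f(w_3) = 0.008151

0.88802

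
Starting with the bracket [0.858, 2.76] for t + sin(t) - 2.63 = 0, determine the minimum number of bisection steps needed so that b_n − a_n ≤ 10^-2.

Initial width b − a = 2.76 − 0.858 = 1.902000.
After n steps the width is (b−a)/2^n; need (b−a)/2^n ≤ 10^-2.
So n ≥ log₂(1.902000/10^-2) = log₂(190.2000) ≈ 7.5714.
Hence n = 8.

8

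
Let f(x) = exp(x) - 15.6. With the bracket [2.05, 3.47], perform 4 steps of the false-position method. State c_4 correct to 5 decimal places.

2.73917

f(2.050000) = -7.832099, f(3.470000) = 16.536742
step 1: c = 2.506385, f(c) = -3.339469 < 0 → new bracket [2.506385, 3.470000]
step 2: c = 2.668285, f(c) = -1.184768 < 0 → new bracket [2.668285, 3.470000]
step 3: c = 2.721884, f(c) = -0.391053 < 0 → new bracket [2.721884, 3.470000]
step 4: c = 2.739166, f(c) = -0.125921 < 0 → new bracket [2.739166, 3.470000]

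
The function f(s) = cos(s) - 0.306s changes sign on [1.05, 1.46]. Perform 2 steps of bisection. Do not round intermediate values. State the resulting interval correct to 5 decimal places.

f(1.050000) = 0.176271, f(1.460000) = -0.336190 (opposite signs)
step 1: m = 1.255000, f(m) = -0.073456 < 0 → root in [1.050000, 1.255000]
step 2: m = 1.152500, f(m) = 0.053539 > 0 → root in [1.152500, 1.255000]

[1.15250, 1.25500]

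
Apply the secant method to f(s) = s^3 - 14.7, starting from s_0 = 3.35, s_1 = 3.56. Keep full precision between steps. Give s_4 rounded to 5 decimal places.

2.45796

f(s_0) = 22.895375, f(s_1) = 30.418016
s_2 = 3.560000 - (30.418016)·(3.560000 - 3.350000)/(30.418016 - (22.895375)) = 2.710859; f(s_2) = 5.221441
s_3 = 2.710859 - (5.221441)·(2.710859 - 3.560000)/(5.221441 - (30.418016)) = 2.534893; f(s_3) = 1.588417
s_4 = 2.534893 - (1.588417)·(2.534893 - 2.710859)/(1.588417 - (5.221441)) = 2.457958; f(s_4) = 0.149891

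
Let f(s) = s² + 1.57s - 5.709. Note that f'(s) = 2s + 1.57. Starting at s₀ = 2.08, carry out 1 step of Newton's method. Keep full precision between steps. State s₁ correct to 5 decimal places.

1.75138

s_0 = 2.080000: f = 1.883000, f' = 5.730000 → s_1 = 2.080000 - (1.883000)/(5.730000) = 1.751379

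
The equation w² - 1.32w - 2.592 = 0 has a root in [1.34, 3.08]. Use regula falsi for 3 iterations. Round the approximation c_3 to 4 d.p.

2.3934

f(1.340000) = -2.565200, f(3.080000) = 2.828800
step 1: c = 2.167484, f(c) = -0.755092 < 0 → new bracket [2.167484, 3.080000]
step 2: c = 2.359742, f(c) = -0.138476 < 0 → new bracket [2.359742, 3.080000]
step 3: c = 2.393355, f(c) = -0.023080 < 0 → new bracket [2.393355, 3.080000]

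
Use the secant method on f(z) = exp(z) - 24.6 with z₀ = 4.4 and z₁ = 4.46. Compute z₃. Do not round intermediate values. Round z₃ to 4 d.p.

f(z_0) = 56.850869, f(z_1) = 61.887509
z_2 = 4.460000 - (61.887509)·(4.460000 - 4.400000)/(61.887509 - (56.850869)) = 3.722753; f(z_2) = 16.778131
z_3 = 3.722753 - (16.778131)·(3.722753 - 4.460000)/(16.778131 - (61.887509)) = 3.448538; f(z_3) = 6.854380

3.4485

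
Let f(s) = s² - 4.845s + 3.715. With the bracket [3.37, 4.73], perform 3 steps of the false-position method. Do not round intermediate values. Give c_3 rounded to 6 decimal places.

f(3.370000) = -1.255750, f(4.730000) = 3.171050
step 1: c = 3.755791, f(c) = -0.375841 < 0 → new bracket [3.755791, 4.730000]
step 2: c = 3.859022, f(c) = -0.089912 < 0 → new bracket [3.859022, 4.730000]
step 3: c = 3.883036, f(c) = -0.020340 < 0 → new bracket [3.883036, 4.730000]

3.883036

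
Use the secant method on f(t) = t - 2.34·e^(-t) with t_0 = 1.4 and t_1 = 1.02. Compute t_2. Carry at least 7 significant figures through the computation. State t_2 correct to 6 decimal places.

0.916469

f(t_0) = 0.822963, f(t_1) = 0.176208
t_2 = 1.020000 - (0.176208)·(1.020000 - 1.400000)/(0.176208 - (0.822963)) = 0.916469; f(t_2) = -0.019363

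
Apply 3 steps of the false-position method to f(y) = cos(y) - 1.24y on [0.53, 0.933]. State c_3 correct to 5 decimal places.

0.64460

False-position update: c = (a·f(b) − b·f(a))/(f(b) − f(a)); replace the endpoint whose sign matches f(c).
f(0.530000) = 0.205607, f(0.933000) = -0.561494
step 1: c = 0.638017, f(c) = 0.012138 > 0 → new bracket [0.638017, 0.933000]
step 2: c = 0.644258, f(c) = 0.000665 > 0 → new bracket [0.644258, 0.933000]
step 3: c = 0.644600, f(c) = 0.000036 > 0 → new bracket [0.644600, 0.933000]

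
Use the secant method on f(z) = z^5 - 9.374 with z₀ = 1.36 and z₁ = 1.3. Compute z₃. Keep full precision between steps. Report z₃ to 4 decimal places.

1.5287

f(z_0) = -4.721413, f(z_1) = -5.661070
z_2 = 1.300000 - (-5.661070)·(1.300000 - 1.360000)/(-5.661070 - (-4.721413)) = 1.661477; f(z_2) = 3.287093
z_3 = 1.661477 - (3.287093)·(1.661477 - 1.300000)/(3.287093 - (-5.661070)) = 1.528689; f(z_3) = -1.025751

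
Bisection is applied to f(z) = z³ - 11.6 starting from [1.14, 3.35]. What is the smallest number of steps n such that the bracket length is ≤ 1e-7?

25

Initial width b − a = 3.35 − 1.14 = 2.210000.
After n steps the width is (b−a)/2^n; need (b−a)/2^n ≤ 1e-7.
So n ≥ log₂(2.210000/1e-7) = log₂(22100000.0000) ≈ 24.3975.
Hence n = 25.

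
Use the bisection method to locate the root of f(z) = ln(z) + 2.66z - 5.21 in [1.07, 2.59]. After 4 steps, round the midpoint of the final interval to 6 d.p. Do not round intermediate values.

1.782500

f(1.070000) = -2.296141, f(2.590000) = 2.631058 (opposite signs)
step 1: m = 1.830000, f(m) = 0.262116 > 0 → root in [1.070000, 1.830000]
step 2: m = 1.450000, f(m) = -0.981436 < 0 → root in [1.450000, 1.830000]
step 3: m = 1.640000, f(m) = -0.352904 < 0 → root in [1.640000, 1.830000]
step 4: m = 1.735000, f(m) = -0.043893 < 0 → root in [1.735000, 1.830000]
Midpoint of [1.735000, 1.830000] = 1.782500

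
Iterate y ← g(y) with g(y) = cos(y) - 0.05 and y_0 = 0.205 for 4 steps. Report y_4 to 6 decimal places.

0.644363

y_1 = g(0.205000) = 0.929061
y_2 = g(0.929061) = 0.548586
y_3 = g(0.548586) = 0.803263
y_4 = g(0.803263) = 0.644363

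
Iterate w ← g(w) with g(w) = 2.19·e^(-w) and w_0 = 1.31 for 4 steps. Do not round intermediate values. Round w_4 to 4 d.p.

w_1 = g(1.310000) = 0.590906
w_2 = g(0.590906) = 1.212877
w_3 = g(1.212877) = 0.651176
w_4 = g(0.651176) = 1.141937

1.1419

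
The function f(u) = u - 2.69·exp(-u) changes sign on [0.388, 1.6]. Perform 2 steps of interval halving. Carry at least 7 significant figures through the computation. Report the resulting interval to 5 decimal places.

f(0.388000) = -1.436929, f(1.600000) = 1.056898 (opposite signs)
step 1: m = 0.994000, f(m) = -0.001551 < 0 → root in [0.994000, 1.600000]
step 2: m = 1.297000, f(m) = 0.561687 > 0 → root in [0.994000, 1.297000]

[0.99400, 1.29700]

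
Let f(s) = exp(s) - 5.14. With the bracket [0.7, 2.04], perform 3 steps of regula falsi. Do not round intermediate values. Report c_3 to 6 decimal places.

f(0.700000) = -3.126247, f(2.040000) = 2.550609
step 1: c = 1.437939, f(c) = -0.927996 < 0 → new bracket [1.437939, 2.040000]
step 2: c = 1.598552, f(c) = -0.194135 < 0 → new bracket [1.598552, 2.040000]
step 3: c = 1.629775, f(c) = -0.037272 < 0 → new bracket [1.629775, 2.040000]

1.629775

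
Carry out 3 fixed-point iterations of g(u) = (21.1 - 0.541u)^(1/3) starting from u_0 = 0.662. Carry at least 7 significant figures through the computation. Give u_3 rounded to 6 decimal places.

2.698079

u_1 = g(0.662000) = 2.747573
u_2 = g(2.747573) = 2.696821
u_3 = g(2.696821) = 2.698079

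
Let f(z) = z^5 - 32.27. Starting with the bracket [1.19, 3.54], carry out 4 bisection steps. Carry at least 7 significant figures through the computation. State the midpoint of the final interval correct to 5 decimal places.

f(1.190000) = -29.883646, f(3.540000) = 523.655135 (opposite signs)
step 1: m = 2.365000, f(m) = 41.717052 > 0 → root in [1.190000, 2.365000]
step 2: m = 1.777500, f(m) = -14.526142 < 0 → root in [1.777500, 2.365000]
step 3: m = 2.071250, f(m) = 5.850853 > 0 → root in [1.777500, 2.071250]
step 4: m = 1.924375, f(m) = -5.879445 < 0 → root in [1.924375, 2.071250]
Midpoint of [1.924375, 2.071250] = 1.997812

1.99781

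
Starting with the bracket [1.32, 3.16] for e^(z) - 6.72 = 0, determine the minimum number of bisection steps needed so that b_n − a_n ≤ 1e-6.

21

Initial width b − a = 3.16 − 1.32 = 1.840000.
After n steps the width is (b−a)/2^n; need (b−a)/2^n ≤ 1e-6.
So n ≥ log₂(1.840000/1e-6) = log₂(1840000.0000) ≈ 20.8113.
Hence n = 21.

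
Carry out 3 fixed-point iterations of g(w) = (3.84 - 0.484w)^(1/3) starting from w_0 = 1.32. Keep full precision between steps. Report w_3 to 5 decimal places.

1.46314

w_1 = g(1.320000) = 1.473785
w_2 = g(1.473785) = 1.462272
w_3 = g(1.462272) = 1.463140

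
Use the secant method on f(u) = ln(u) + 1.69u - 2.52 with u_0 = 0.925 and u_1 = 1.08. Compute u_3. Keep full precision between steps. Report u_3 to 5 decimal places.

1.32425

f(u_0) = -1.034712, f(u_1) = -0.617839
u_2 = 1.080000 - (-0.617839)·(1.080000 - 0.925000)/(-0.617839 - (-1.034712)) = 1.309723; f(u_2) = -0.036754
u_3 = 1.309723 - (-0.036754)·(1.309723 - 1.080000)/(-0.036754 - (-0.617839)) = 1.324252; f(u_3) = -0.001165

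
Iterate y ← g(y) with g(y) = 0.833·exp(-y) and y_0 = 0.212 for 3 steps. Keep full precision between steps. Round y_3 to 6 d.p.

0.544804

y_1 = g(0.212000) = 0.673868
y_2 = g(0.673868) = 0.424608
y_3 = g(0.424608) = 0.544804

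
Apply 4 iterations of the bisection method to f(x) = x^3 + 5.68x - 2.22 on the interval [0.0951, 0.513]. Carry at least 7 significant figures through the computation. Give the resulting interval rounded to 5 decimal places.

f(0.095100) = -1.678972, f(0.513000) = 0.828846 (opposite signs)
step 1: m = 0.304050, f(m) = -0.464888 < 0 → root in [0.304050, 0.513000]
step 2: m = 0.408525, f(m) = 0.168602 > 0 → root in [0.304050, 0.408525]
step 3: m = 0.356287, f(m) = -0.151060 < 0 → root in [0.356287, 0.408525]
step 4: m = 0.382406, f(m) = 0.007989 > 0 → root in [0.356287, 0.382406]

[0.35629, 0.38241]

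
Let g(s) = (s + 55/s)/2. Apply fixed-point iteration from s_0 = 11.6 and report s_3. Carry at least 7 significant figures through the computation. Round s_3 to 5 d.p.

s_1 = g(11.600000) = 8.170690
s_2 = g(8.170690) = 7.451034
s_3 = g(7.451034) = 7.416280

7.41628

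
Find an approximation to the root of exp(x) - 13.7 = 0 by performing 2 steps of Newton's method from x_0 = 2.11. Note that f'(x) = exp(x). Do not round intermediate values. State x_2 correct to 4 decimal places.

2.6286

x_0 = 2.110000: f = -5.451759, f' = 8.248241 → x_1 = 2.110000 - (-5.451759)/(8.248241) = 2.770960
x_1 = 2.770960: f = 2.273964, f' = 15.973964 → x_2 = 2.770960 - (2.273964)/(15.973964) = 2.628606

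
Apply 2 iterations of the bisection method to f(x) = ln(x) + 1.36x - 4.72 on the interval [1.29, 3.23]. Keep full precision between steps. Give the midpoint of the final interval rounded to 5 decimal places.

f(1.290000) = -2.710958, f(3.230000) = 0.845282 (opposite signs)
step 1: m = 2.260000, f(m) = -0.831035 < 0 → root in [2.260000, 3.230000]
step 2: m = 2.745000, f(m) = 0.022981 > 0 → root in [2.260000, 2.745000]
Midpoint of [2.260000, 2.745000] = 2.502500

2.50250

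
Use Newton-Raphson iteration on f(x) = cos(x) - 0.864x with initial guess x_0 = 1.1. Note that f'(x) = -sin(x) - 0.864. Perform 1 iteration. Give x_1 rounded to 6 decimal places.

0.816954

x_0 = 1.100000: f = -0.496804, f' = -1.755207 → x_1 = 1.100000 - (-0.496804)/(-1.755207) = 0.816954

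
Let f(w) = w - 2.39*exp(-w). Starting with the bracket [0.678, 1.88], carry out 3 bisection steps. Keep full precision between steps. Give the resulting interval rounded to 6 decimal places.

f(0.678000) = -0.535239, f(1.880000) = 1.515310 (opposite signs)
step 1: m = 1.279000, f(m) = 0.613826 > 0 → root in [0.678000, 1.279000]
step 2: m = 0.978500, f(m) = 0.080160 > 0 → root in [0.678000, 0.978500]
step 3: m = 0.828250, f(m) = -0.215733 < 0 → root in [0.828250, 0.978500]

[0.828250, 0.978500]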